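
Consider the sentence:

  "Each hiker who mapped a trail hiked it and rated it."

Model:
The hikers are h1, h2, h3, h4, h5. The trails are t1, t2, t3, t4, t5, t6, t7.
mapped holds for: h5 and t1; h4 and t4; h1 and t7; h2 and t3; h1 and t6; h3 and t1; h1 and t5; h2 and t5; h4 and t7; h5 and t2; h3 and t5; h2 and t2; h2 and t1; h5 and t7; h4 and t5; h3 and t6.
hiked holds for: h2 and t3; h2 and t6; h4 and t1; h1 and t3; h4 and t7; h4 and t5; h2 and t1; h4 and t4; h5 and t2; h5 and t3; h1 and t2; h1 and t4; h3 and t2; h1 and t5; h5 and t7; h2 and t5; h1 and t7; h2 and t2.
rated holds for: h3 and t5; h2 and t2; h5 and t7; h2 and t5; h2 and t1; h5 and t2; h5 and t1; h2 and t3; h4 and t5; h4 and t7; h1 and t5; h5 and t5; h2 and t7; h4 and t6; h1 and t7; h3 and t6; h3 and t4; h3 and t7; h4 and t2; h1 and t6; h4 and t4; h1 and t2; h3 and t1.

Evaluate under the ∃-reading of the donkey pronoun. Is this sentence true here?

False

"it" takes "a trail" as antecedent — a donkey pronoun bound across the clause boundary.
Weak reading: every hiker h with some mapped-trail has at least one mapped-trail t such that hiked(h,t) ∧ rated(h,t).
Per hiker: h1:✓  h2:✓  h3:✗  h4:✓  h5:✓
h3 has no witness among its mapped-trails.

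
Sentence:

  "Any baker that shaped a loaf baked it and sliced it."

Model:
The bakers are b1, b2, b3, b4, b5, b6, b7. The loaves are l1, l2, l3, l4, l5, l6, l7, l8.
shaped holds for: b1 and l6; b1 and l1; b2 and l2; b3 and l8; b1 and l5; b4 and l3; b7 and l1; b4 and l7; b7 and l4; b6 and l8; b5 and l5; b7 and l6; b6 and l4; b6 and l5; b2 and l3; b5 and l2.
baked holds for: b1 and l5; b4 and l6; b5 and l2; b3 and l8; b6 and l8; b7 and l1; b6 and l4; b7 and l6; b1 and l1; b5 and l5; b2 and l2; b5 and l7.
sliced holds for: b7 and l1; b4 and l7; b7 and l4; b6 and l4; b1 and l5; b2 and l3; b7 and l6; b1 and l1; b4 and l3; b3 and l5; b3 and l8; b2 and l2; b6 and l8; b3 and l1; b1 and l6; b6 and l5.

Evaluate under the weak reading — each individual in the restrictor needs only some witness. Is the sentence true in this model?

False

"it" takes "a loaf" as antecedent — a donkey pronoun bound across the clause boundary.
Weak reading: every baker b with some shaped-loaf has at least one shaped-loaf l such that baked(b,l) ∧ sliced(b,l).
Per baker: b1:✓  b2:✓  b3:✓  b4:✗  b5:✗  b6:✓  b7:✓
b4 has no witness among its shaped-loaves.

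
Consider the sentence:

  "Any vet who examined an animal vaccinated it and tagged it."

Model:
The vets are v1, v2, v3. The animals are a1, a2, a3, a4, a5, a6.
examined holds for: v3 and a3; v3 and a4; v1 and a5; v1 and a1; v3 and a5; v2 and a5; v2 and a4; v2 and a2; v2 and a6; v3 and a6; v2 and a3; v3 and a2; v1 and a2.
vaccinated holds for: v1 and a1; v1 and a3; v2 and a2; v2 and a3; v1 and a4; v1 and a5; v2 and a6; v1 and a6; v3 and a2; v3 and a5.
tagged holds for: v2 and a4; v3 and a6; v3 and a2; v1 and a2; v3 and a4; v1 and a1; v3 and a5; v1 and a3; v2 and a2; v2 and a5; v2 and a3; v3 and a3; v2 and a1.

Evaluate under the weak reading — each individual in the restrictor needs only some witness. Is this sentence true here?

True

"it" takes "an animal" as antecedent — a donkey pronoun bound across the clause boundary.
Weak reading: every vet v with some examined-animal has at least one examined-animal a such that vaccinated(v,a) ∧ tagged(v,a).
Per vet: v1:✓  v2:✓  v3:✓
Every vet in the restrictor has a witness.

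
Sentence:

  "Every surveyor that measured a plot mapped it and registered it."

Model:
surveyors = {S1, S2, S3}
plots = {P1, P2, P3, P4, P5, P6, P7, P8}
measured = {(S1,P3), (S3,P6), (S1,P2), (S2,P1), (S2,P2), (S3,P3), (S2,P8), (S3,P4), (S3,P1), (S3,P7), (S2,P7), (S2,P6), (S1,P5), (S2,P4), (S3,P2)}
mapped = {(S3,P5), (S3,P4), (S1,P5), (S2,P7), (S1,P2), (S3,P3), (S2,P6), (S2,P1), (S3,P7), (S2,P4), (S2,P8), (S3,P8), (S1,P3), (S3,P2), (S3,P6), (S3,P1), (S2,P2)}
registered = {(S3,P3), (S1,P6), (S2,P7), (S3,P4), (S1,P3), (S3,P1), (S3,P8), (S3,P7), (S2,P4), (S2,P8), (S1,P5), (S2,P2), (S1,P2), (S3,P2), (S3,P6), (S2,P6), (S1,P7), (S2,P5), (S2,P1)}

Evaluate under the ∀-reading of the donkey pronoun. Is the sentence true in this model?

True

"it" takes "a plot" as antecedent — a donkey pronoun bound across the clause boundary.
Strong reading: for every (s,p) with measured(s,p), mapped(s,p) ∧ registered(s,p).
Restrictor pairs: (S1,P2) ✓  (S1,P3) ✓  (S1,P5) ✓  (S2,P1) ✓  (S2,P2) ✓  (S2,P4) ✓  (S2,P6) ✓  (S2,P7) ✓  (S2,P8) ✓  (S3,P1) ✓  (S3,P2) ✓  (S3,P3) ✓  (S3,P4) ✓  (S3,P6) ✓  (S3,P7) ✓
Every restrictor pair satisfies the scope.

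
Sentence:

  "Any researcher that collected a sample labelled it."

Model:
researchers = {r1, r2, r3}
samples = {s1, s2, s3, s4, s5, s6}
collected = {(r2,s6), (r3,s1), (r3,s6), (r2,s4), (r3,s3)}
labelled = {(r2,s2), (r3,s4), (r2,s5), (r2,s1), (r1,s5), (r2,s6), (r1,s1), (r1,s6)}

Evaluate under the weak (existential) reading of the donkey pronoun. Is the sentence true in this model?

False

"it" takes "a sample" as antecedent — a donkey pronoun bound across the clause boundary.
Weak reading: every researcher r with some collected-sample has at least one collected-sample s such that labelled(r,s).
Per researcher: r2:✓  r3:✗
r3 has no witness among its collected-samples.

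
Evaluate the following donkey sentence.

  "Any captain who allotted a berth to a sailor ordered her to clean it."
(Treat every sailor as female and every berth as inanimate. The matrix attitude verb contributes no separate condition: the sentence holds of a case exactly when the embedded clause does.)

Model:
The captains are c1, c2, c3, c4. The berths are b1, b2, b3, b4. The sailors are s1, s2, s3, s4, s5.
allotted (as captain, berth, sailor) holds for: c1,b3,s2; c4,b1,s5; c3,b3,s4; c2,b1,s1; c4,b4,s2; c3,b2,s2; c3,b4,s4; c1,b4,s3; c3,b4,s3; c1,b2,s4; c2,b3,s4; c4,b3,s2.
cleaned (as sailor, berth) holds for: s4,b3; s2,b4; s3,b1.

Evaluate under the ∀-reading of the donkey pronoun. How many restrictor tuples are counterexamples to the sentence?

9

"her" takes "a sailor" as antecedent and "it" takes "a berth"; both are donkey pronouns co-varying with the restrictor.
Strong reading: for every (c,b,s) with allotted(c,b,s), cleaned(s,b).
Restrictor triples: (c1,b2,s4)→cleaned(s4,b2) ✗  (c1,b3,s2)→cleaned(s2,b3) ✗  (c1,b4,s3)→cleaned(s3,b4) ✗  (c2,b1,s1)→cleaned(s1,b1) ✗  (c2,b3,s4)→cleaned(s4,b3) ✓  (c3,b2,s2)→cleaned(s2,b2) ✗  (c3,b3,s4)→cleaned(s4,b3) ✓  (c3,b4,s3)→cleaned(s3,b4) ✗  (c3,b4,s4)→cleaned(s4,b4) ✗  (c4,b1,s5)→cleaned(s5,b1) ✗  (c4,b3,s2)→cleaned(s2,b3) ✗  (c4,b4,s2)→cleaned(s2,b4) ✓
Counterexamples (restrictor triples failing the scope): 9.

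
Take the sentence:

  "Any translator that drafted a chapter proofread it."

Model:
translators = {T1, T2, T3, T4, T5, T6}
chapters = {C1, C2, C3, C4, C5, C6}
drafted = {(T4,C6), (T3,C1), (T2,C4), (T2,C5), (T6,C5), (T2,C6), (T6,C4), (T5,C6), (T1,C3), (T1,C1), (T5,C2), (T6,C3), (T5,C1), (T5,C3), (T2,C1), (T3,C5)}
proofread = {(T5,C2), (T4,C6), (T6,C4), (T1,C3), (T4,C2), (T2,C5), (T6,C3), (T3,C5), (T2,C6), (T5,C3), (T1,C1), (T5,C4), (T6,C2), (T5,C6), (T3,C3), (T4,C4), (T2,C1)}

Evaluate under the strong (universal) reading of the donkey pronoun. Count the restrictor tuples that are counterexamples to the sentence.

"it" takes "a chapter" as antecedent — a donkey pronoun bound across the clause boundary.
Strong reading: for every (t,c) with drafted(t,c), proofread(t,c).
Restrictor pairs: (T1,C1) ✓  (T1,C3) ✓  (T2,C1) ✓  (T2,C4) ✗  (T2,C5) ✓  (T2,C6) ✓  (T3,C1) ✗  (T3,C5) ✓  (T4,C6) ✓  (T5,C1) ✗  (T5,C2) ✓  (T5,C3) ✓  (T5,C6) ✓  (T6,C3) ✓  (T6,C4) ✓  (T6,C5) ✗
Counterexamples (restrictor pairs failing the scope): 4.

4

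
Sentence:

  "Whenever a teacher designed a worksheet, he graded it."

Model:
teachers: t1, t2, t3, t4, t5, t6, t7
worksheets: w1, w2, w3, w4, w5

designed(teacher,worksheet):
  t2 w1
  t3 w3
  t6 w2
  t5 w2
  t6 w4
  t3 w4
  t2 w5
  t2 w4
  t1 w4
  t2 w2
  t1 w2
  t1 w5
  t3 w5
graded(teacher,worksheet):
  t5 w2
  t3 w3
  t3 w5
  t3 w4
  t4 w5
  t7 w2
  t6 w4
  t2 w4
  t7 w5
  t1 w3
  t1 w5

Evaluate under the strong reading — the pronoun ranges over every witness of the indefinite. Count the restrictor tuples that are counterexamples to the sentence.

6

"it" takes "a worksheet" as antecedent — a donkey pronoun bound across the clause boundary.
Strong reading: for every (t,w) with designed(t,w), graded(t,w).
Restrictor pairs: (t1,w2) ✗  (t1,w4) ✗  (t1,w5) ✓  (t2,w1) ✗  (t2,w2) ✗  (t2,w4) ✓  (t2,w5) ✗  (t3,w3) ✓  (t3,w4) ✓  (t3,w5) ✓  (t5,w2) ✓  (t6,w2) ✗  (t6,w4) ✓
Counterexamples (restrictor pairs failing the scope): 6.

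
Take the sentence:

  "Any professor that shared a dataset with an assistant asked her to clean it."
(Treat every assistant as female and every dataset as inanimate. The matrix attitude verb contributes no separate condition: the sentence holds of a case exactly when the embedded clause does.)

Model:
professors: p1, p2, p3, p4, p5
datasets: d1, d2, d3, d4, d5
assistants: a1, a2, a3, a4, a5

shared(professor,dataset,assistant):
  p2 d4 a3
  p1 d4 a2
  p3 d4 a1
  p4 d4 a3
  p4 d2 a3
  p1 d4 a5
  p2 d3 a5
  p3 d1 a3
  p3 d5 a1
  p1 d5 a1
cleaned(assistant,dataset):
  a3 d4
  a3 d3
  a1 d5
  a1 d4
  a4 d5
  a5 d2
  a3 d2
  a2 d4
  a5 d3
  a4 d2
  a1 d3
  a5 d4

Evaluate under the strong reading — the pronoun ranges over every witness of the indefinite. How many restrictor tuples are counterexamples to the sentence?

"her" takes "an assistant" as antecedent and "it" takes "a dataset"; both are donkey pronouns co-varying with the restrictor.
Strong reading: for every (p,d,a) with shared(p,d,a), cleaned(a,d).
Restrictor triples: (p1,d4,a2)→cleaned(a2,d4) ✓  (p1,d4,a5)→cleaned(a5,d4) ✓  (p1,d5,a1)→cleaned(a1,d5) ✓  (p2,d3,a5)→cleaned(a5,d3) ✓  (p2,d4,a3)→cleaned(a3,d4) ✓  (p3,d1,a3)→cleaned(a3,d1) ✗  (p3,d4,a1)→cleaned(a1,d4) ✓  (p3,d5,a1)→cleaned(a1,d5) ✓  (p4,d2,a3)→cleaned(a3,d2) ✓  (p4,d4,a3)→cleaned(a3,d4) ✓
Counterexamples (restrictor triples failing the scope): 1.

1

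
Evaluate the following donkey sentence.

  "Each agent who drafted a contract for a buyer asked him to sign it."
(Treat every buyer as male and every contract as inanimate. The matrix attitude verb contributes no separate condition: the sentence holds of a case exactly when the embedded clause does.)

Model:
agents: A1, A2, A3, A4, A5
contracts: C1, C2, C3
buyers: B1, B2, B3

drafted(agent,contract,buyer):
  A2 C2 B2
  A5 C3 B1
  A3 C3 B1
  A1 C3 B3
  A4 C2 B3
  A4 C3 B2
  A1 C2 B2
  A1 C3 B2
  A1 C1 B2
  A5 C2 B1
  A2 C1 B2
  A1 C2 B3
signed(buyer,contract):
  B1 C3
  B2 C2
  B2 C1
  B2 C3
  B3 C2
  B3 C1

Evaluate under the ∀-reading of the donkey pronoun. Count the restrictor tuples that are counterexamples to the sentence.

2

"him" takes "a buyer" as antecedent and "it" takes "a contract"; both are donkey pronouns co-varying with the restrictor.
Strong reading: for every (a,c,b) with drafted(a,c,b), signed(b,c).
Restrictor triples: (A1,C1,B2)→signed(B2,C1) ✓  (A1,C2,B2)→signed(B2,C2) ✓  (A1,C2,B3)→signed(B3,C2) ✓  (A1,C3,B2)→signed(B2,C3) ✓  (A1,C3,B3)→signed(B3,C3) ✗  (A2,C1,B2)→signed(B2,C1) ✓  (A2,C2,B2)→signed(B2,C2) ✓  (A3,C3,B1)→signed(B1,C3) ✓  (A4,C2,B3)→signed(B3,C2) ✓  (A4,C3,B2)→signed(B2,C3) ✓  (A5,C2,B1)→signed(B1,C2) ✗  (A5,C3,B1)→signed(B1,C3) ✓
Counterexamples (restrictor triples failing the scope): 2.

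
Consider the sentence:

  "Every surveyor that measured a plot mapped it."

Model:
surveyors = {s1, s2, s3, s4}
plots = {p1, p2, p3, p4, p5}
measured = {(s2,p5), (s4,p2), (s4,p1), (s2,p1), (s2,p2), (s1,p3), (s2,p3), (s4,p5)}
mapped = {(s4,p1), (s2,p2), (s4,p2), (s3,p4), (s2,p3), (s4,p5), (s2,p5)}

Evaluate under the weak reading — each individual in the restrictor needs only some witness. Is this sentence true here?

"it" takes "a plot" as antecedent — a donkey pronoun bound across the clause boundary.
Weak reading: every surveyor s with some measured-plot has at least one measured-plot p such that mapped(s,p).
Per surveyor: s1:✗  s2:✓  s4:✓
s1 has no witness among its measured-plots.

False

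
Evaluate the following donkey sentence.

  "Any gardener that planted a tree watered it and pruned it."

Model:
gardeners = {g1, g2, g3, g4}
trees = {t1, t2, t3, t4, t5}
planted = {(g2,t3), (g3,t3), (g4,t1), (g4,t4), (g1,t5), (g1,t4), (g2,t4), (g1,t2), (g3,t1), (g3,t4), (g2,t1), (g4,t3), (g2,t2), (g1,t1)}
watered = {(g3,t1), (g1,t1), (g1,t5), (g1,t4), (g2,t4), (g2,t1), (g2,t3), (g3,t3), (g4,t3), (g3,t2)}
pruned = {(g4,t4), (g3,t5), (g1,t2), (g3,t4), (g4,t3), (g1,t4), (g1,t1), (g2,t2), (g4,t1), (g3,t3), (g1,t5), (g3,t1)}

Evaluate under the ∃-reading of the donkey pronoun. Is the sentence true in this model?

"it" takes "a tree" as antecedent — a donkey pronoun bound across the clause boundary.
Weak reading: every gardener g with some planted-tree has at least one planted-tree t such that watered(g,t) ∧ pruned(g,t).
Per gardener: g1:✓  g2:✗  g3:✓  g4:✓
g2 has no witness among its planted-trees.

False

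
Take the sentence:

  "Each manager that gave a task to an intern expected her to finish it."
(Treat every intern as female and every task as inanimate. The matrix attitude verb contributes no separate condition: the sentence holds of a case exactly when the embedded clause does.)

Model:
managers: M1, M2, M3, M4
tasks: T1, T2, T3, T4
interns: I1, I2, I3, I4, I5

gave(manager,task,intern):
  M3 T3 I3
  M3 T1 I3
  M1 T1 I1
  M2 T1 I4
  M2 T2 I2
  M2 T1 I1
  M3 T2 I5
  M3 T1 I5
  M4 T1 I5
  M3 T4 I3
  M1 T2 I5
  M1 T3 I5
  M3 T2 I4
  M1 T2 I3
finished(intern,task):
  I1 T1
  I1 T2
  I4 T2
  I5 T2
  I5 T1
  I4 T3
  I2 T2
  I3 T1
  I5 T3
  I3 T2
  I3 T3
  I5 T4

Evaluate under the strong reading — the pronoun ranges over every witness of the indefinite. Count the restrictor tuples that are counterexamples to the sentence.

"her" takes "an intern" as antecedent and "it" takes "a task"; both are donkey pronouns co-varying with the restrictor.
Strong reading: for every (m,t,i) with gave(m,t,i), finished(i,t).
Restrictor triples: (M1,T1,I1)→finished(I1,T1) ✓  (M1,T2,I3)→finished(I3,T2) ✓  (M1,T2,I5)→finished(I5,T2) ✓  (M1,T3,I5)→finished(I5,T3) ✓  (M2,T1,I1)→finished(I1,T1) ✓  (M2,T1,I4)→finished(I4,T1) ✗  (M2,T2,I2)→finished(I2,T2) ✓  (M3,T1,I3)→finished(I3,T1) ✓  (M3,T1,I5)→finished(I5,T1) ✓  (M3,T2,I4)→finished(I4,T2) ✓  (M3,T2,I5)→finished(I5,T2) ✓  (M3,T3,I3)→finished(I3,T3) ✓  (M3,T4,I3)→finished(I3,T4) ✗  (M4,T1,I5)→finished(I5,T1) ✓
Counterexamples (restrictor triples failing the scope): 2.

2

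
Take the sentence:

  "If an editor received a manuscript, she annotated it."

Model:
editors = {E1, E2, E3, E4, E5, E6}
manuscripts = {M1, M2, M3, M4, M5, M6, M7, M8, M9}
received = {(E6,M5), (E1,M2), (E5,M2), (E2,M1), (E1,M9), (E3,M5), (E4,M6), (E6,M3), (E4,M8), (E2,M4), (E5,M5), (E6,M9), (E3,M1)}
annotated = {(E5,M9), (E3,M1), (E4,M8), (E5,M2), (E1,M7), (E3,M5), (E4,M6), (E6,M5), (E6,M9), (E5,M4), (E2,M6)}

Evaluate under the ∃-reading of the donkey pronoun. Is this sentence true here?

"it" takes "a manuscript" as antecedent — a donkey pronoun bound across the clause boundary.
Weak reading: every editor e with some received-manuscript has at least one received-manuscript m such that annotated(e,m).
Per editor: E1:✗  E2:✗  E3:✓  E4:✓  E5:✓  E6:✓
E1 has no witness among its received-manuscripts.

False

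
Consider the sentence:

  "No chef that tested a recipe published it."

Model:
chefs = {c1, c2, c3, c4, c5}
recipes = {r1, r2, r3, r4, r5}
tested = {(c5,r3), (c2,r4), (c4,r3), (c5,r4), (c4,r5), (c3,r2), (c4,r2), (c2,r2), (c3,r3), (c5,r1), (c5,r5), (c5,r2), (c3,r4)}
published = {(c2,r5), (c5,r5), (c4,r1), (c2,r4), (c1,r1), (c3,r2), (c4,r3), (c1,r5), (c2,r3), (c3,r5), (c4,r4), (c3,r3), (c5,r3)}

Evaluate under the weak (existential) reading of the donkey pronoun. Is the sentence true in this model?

"it" takes "a recipe" as antecedent — a donkey pronoun bound across the clause boundary.
Truth condition: for no (c,r) with tested(c,r) does published(c,r) hold.
Restrictor pairs — does the scope hold? (c2,r2):fails  (c2,r4):holds  (c3,r2):holds  (c3,r3):holds  (c3,r4):fails  (c4,r2):fails  (c4,r3):holds  (c4,r5):fails  (c5,r1):fails  (c5,r2):fails  (c5,r3):holds  (c5,r4):fails  (c5,r5):holds
Scope holds for 6 pair(s), so the sentence is false.

False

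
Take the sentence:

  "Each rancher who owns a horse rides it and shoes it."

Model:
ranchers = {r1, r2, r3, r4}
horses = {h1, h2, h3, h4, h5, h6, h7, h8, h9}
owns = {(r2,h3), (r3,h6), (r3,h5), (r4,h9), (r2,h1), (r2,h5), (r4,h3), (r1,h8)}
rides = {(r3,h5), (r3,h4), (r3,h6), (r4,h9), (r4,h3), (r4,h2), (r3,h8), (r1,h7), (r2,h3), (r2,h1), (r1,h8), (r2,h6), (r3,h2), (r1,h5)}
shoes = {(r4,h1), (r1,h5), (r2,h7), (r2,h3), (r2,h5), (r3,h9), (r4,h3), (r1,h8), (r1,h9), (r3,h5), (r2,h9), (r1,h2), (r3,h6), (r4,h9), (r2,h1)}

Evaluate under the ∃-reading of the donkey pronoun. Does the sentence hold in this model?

True

"it" takes "a horse" as antecedent — a donkey pronoun bound across the clause boundary.
Weak reading: every rancher r with some owns-horse has at least one owns-horse h such that rides(r,h) ∧ shoes(r,h).
Per rancher: r1:✓  r2:✓  r3:✓  r4:✓
Every rancher in the restrictor has a witness.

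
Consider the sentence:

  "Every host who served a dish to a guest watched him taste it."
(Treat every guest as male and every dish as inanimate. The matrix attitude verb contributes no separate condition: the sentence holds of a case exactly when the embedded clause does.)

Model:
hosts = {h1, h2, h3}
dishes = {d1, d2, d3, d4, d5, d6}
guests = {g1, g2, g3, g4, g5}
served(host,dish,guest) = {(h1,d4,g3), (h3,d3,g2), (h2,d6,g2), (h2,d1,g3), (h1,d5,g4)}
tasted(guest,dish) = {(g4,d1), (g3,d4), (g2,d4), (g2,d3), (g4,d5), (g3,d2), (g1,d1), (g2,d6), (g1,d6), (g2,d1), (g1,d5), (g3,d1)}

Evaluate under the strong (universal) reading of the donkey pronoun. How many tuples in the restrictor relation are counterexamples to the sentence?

"him" takes "a guest" as antecedent and "it" takes "a dish"; both are donkey pronouns co-varying with the restrictor.
Strong reading: for every (h,d,g) with served(h,d,g), tasted(g,d).
Restrictor triples: (h1,d4,g3)→tasted(g3,d4) ✓  (h1,d5,g4)→tasted(g4,d5) ✓  (h2,d1,g3)→tasted(g3,d1) ✓  (h2,d6,g2)→tasted(g2,d6) ✓  (h3,d3,g2)→tasted(g2,d3) ✓
Counterexamples (restrictor triples failing the scope): 0.

0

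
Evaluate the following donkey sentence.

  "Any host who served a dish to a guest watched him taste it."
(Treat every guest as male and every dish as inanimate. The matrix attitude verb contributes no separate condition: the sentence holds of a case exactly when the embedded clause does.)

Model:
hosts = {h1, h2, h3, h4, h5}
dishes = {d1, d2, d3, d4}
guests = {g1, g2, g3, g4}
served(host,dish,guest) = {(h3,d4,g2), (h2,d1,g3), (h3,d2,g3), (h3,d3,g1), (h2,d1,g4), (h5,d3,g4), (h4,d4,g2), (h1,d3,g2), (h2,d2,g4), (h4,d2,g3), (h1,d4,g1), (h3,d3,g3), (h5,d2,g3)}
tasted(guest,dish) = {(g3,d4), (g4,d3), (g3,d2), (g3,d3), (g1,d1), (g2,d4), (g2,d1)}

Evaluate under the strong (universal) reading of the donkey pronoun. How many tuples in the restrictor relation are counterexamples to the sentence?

6

"him" takes "a guest" as antecedent and "it" takes "a dish"; both are donkey pronouns co-varying with the restrictor.
Strong reading: for every (h,d,g) with served(h,d,g), tasted(g,d).
Restrictor triples: (h1,d3,g2)→tasted(g2,d3) ✗  (h1,d4,g1)→tasted(g1,d4) ✗  (h2,d1,g3)→tasted(g3,d1) ✗  (h2,d1,g4)→tasted(g4,d1) ✗  (h2,d2,g4)→tasted(g4,d2) ✗  (h3,d2,g3)→tasted(g3,d2) ✓  (h3,d3,g1)→tasted(g1,d3) ✗  (h3,d3,g3)→tasted(g3,d3) ✓  (h3,d4,g2)→tasted(g2,d4) ✓  (h4,d2,g3)→tasted(g3,d2) ✓  (h4,d4,g2)→tasted(g2,d4) ✓  (h5,d2,g3)→tasted(g3,d2) ✓  (h5,d3,g4)→tasted(g4,d3) ✓
Counterexamples (restrictor triples failing the scope): 6.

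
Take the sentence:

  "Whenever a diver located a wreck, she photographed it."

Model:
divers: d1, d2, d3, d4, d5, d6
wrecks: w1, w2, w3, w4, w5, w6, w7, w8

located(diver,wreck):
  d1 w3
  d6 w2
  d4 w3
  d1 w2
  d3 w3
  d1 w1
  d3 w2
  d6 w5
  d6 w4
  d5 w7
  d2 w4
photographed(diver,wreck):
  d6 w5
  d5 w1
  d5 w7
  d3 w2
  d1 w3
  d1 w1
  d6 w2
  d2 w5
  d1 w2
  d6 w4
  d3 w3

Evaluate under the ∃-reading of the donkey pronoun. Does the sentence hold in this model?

"it" takes "a wreck" as antecedent — a donkey pronoun bound across the clause boundary.
Weak reading: every diver d with some located-wreck has at least one located-wreck w such that photographed(d,w).
Per diver: d1:✓  d2:✗  d3:✓  d4:✗  d5:✓  d6:✓
d2 has no witness among its located-wrecks.

False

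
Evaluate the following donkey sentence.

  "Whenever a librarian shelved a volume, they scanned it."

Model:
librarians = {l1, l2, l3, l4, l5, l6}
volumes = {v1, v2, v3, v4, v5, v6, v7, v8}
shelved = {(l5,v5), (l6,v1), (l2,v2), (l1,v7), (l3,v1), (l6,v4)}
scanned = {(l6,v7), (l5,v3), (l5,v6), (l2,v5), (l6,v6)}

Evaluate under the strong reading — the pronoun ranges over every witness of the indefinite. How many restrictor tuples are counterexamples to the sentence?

6

"it" takes "a volume" as antecedent — a donkey pronoun bound across the clause boundary.
Strong reading: for every (l,v) with shelved(l,v), scanned(l,v).
Restrictor pairs: (l1,v7) ✗  (l2,v2) ✗  (l3,v1) ✗  (l5,v5) ✗  (l6,v1) ✗  (l6,v4) ✗
Counterexamples (restrictor pairs failing the scope): 6.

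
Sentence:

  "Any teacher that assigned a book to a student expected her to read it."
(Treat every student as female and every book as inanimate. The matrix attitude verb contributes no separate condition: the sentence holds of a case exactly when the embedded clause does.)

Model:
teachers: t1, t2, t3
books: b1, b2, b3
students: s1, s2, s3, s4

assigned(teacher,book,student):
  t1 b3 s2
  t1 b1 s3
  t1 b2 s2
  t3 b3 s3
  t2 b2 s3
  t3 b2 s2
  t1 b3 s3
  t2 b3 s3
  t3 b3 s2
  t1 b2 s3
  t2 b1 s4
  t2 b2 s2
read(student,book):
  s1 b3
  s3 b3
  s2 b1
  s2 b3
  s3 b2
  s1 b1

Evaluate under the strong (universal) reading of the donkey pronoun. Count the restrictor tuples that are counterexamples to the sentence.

5

"her" takes "a student" as antecedent and "it" takes "a book"; both are donkey pronouns co-varying with the restrictor.
Strong reading: for every (t,b,s) with assigned(t,b,s), read(s,b).
Restrictor triples: (t1,b1,s3)→read(s3,b1) ✗  (t1,b2,s2)→read(s2,b2) ✗  (t1,b2,s3)→read(s3,b2) ✓  (t1,b3,s2)→read(s2,b3) ✓  (t1,b3,s3)→read(s3,b3) ✓  (t2,b1,s4)→read(s4,b1) ✗  (t2,b2,s2)→read(s2,b2) ✗  (t2,b2,s3)→read(s3,b2) ✓  (t2,b3,s3)→read(s3,b3) ✓  (t3,b2,s2)→read(s2,b2) ✗  (t3,b3,s2)→read(s2,b3) ✓  (t3,b3,s3)→read(s3,b3) ✓
Counterexamples (restrictor triples failing the scope): 5.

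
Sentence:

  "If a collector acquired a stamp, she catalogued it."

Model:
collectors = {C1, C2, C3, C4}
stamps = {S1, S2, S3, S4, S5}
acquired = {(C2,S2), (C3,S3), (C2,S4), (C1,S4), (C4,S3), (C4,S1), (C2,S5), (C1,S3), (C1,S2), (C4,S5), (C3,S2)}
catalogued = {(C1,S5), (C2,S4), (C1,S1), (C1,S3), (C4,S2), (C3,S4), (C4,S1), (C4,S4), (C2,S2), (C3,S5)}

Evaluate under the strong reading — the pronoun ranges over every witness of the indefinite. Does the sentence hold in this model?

False

"it" takes "a stamp" as antecedent — a donkey pronoun bound across the clause boundary.
Strong reading: for every (c,s) with acquired(c,s), catalogued(c,s).
Restrictor pairs: (C1,S2) ✗  (C1,S3) ✓  (C1,S4) ✗  (C2,S2) ✓  (C2,S4) ✓  (C2,S5) ✗  (C3,S2) ✗  (C3,S3) ✗  (C4,S1) ✓  (C4,S3) ✗  (C4,S5) ✗
Counterexample: (C1,S2) is in acquired but fails the scope.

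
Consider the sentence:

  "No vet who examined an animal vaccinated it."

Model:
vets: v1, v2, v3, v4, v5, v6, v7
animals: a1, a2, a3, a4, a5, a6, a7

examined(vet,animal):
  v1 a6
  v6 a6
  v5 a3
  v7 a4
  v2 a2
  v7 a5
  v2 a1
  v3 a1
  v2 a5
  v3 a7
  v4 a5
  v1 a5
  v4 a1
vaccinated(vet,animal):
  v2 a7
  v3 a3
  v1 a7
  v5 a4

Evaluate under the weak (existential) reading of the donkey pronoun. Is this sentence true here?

True

"it" takes "an animal" as antecedent — a donkey pronoun bound across the clause boundary.
Truth condition: for no (v,a) with examined(v,a) does vaccinated(v,a) hold.
Restrictor pairs — does the scope hold? (v1,a5):fails  (v1,a6):fails  (v2,a1):fails  (v2,a2):fails  (v2,a5):fails  (v3,a1):fails  (v3,a7):fails  (v4,a1):fails  (v4,a5):fails  (v5,a3):fails  (v6,a6):fails  (v7,a4):fails  (v7,a5):fails
Scope holds for no restrictor pair, so the sentence is true.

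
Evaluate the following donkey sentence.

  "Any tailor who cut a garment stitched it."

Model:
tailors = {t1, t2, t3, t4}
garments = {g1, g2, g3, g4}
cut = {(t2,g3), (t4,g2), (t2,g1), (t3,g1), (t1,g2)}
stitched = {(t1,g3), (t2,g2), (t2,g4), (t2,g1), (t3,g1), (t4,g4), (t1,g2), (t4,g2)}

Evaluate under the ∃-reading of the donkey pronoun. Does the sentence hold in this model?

"it" takes "a garment" as antecedent — a donkey pronoun bound across the clause boundary.
Weak reading: every tailor t with some cut-garment has at least one cut-garment g such that stitched(t,g).
Per tailor: t1:✓  t2:✓  t3:✓  t4:✓
Every tailor in the restrictor has a witness.

True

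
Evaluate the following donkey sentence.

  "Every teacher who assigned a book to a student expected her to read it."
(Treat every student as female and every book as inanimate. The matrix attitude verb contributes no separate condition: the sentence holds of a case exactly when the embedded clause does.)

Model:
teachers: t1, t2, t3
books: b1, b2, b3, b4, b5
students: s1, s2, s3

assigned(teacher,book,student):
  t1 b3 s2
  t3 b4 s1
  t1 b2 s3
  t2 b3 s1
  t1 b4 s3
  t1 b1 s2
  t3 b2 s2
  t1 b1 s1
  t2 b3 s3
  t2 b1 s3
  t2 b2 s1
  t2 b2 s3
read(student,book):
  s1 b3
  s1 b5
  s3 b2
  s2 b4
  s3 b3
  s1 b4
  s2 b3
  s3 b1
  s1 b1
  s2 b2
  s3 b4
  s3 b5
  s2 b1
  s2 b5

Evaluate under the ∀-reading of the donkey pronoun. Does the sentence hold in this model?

False

"her" takes "a student" as antecedent and "it" takes "a book"; both are donkey pronouns co-varying with the restrictor.
Strong reading: for every (t,b,s) with assigned(t,b,s), read(s,b).
Restrictor triples: (t1,b1,s1)→read(s1,b1) ✓  (t1,b1,s2)→read(s2,b1) ✓  (t1,b2,s3)→read(s3,b2) ✓  (t1,b3,s2)→read(s2,b3) ✓  (t1,b4,s3)→read(s3,b4) ✓  (t2,b1,s3)→read(s3,b1) ✓  (t2,b2,s1)→read(s1,b2) ✗  (t2,b2,s3)→read(s3,b2) ✓  (t2,b3,s1)→read(s1,b3) ✓  (t2,b3,s3)→read(s3,b3) ✓  (t3,b2,s2)→read(s2,b2) ✓  (t3,b4,s1)→read(s1,b4) ✓
Counterexample: (t2,b2,s1) — read(s1,b2) does not hold.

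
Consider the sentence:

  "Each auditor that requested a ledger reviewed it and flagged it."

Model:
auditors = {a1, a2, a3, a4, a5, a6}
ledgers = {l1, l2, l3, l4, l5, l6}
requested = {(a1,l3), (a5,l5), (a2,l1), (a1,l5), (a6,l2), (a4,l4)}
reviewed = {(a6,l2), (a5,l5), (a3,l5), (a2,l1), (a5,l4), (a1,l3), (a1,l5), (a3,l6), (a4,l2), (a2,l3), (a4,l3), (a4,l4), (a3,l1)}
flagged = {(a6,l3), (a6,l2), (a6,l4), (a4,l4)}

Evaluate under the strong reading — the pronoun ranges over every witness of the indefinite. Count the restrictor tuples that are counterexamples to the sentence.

4

"it" takes "a ledger" as antecedent — a donkey pronoun bound across the clause boundary.
Strong reading: for every (a,l) with requested(a,l), reviewed(a,l) ∧ flagged(a,l).
Restrictor pairs: (a1,l3) ✗  (a1,l5) ✗  (a2,l1) ✗  (a4,l4) ✓  (a5,l5) ✗  (a6,l2) ✓
Counterexamples (restrictor pairs failing the scope): 4.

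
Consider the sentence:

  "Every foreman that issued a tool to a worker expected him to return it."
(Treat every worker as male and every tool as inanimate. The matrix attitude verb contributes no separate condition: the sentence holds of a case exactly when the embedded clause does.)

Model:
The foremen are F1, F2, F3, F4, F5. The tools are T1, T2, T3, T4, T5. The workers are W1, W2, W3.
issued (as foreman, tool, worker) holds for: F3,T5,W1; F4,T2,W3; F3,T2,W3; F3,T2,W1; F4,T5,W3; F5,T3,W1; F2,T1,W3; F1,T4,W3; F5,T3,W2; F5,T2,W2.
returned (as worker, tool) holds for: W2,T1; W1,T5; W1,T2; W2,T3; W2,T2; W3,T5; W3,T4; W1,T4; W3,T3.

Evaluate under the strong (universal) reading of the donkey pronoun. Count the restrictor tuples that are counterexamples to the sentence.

"him" takes "a worker" as antecedent and "it" takes "a tool"; both are donkey pronouns co-varying with the restrictor.
Strong reading: for every (f,t,w) with issued(f,t,w), returned(w,t).
Restrictor triples: (F1,T4,W3)→returned(W3,T4) ✓  (F2,T1,W3)→returned(W3,T1) ✗  (F3,T2,W1)→returned(W1,T2) ✓  (F3,T2,W3)→returned(W3,T2) ✗  (F3,T5,W1)→returned(W1,T5) ✓  (F4,T2,W3)→returned(W3,T2) ✗  (F4,T5,W3)→returned(W3,T5) ✓  (F5,T2,W2)→returned(W2,T2) ✓  (F5,T3,W1)→returned(W1,T3) ✗  (F5,T3,W2)→returned(W2,T3) ✓
Counterexamples (restrictor triples failing the scope): 4.

4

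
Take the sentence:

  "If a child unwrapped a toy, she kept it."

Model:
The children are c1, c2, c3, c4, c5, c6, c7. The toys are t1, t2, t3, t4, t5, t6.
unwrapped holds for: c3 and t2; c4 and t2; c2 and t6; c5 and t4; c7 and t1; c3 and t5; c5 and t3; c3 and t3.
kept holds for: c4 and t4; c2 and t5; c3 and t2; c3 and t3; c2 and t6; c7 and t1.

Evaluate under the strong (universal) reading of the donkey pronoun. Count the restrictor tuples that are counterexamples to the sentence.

"it" takes "a toy" as antecedent — a donkey pronoun bound across the clause boundary.
Strong reading: for every (c,t) with unwrapped(c,t), kept(c,t).
Restrictor pairs: (c2,t6) ✓  (c3,t2) ✓  (c3,t3) ✓  (c3,t5) ✗  (c4,t2) ✗  (c5,t3) ✗  (c5,t4) ✗  (c7,t1) ✓
Counterexamples (restrictor pairs failing the scope): 4.

4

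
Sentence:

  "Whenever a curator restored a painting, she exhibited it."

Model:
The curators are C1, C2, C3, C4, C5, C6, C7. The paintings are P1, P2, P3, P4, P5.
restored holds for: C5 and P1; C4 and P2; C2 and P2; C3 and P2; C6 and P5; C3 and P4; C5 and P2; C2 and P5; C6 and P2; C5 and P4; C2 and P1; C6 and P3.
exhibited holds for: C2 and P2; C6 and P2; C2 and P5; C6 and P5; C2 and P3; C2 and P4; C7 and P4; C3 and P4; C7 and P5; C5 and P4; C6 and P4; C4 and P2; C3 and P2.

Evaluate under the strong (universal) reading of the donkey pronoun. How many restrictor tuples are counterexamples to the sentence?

"it" takes "a painting" as antecedent — a donkey pronoun bound across the clause boundary.
Strong reading: for every (c,p) with restored(c,p), exhibited(c,p).
Restrictor pairs: (C2,P1) ✗  (C2,P2) ✓  (C2,P5) ✓  (C3,P2) ✓  (C3,P4) ✓  (C4,P2) ✓  (C5,P1) ✗  (C5,P2) ✗  (C5,P4) ✓  (C6,P2) ✓  (C6,P3) ✗  (C6,P5) ✓
Counterexamples (restrictor pairs failing the scope): 4.

4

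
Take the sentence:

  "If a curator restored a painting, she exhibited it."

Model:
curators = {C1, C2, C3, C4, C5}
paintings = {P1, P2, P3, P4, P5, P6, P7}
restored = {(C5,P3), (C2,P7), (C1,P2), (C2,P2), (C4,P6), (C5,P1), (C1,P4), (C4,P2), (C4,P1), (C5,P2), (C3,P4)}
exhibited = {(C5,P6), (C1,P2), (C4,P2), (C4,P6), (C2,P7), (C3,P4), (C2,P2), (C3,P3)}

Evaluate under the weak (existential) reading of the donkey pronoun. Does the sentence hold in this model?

False

"it" takes "a painting" as antecedent — a donkey pronoun bound across the clause boundary.
Weak reading: every curator c with some restored-painting has at least one restored-painting p such that exhibited(c,p).
Per curator: C1:✓  C2:✓  C3:✓  C4:✓  C5:✗
C5 has no witness among its restored-paintings.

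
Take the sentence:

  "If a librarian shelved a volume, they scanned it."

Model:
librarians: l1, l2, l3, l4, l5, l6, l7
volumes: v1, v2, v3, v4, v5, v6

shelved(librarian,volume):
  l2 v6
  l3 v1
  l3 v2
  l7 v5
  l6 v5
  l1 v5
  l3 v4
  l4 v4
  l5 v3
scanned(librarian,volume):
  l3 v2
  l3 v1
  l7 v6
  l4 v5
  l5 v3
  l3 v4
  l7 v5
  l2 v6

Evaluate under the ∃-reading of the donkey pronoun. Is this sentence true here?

"it" takes "a volume" as antecedent — a donkey pronoun bound across the clause boundary.
Weak reading: every librarian l with some shelved-volume has at least one shelved-volume v such that scanned(l,v).
Per librarian: l1:✗  l2:✓  l3:✓  l4:✗  l5:✓  l6:✗  l7:✓
l1 has no witness among its shelved-volumes.

False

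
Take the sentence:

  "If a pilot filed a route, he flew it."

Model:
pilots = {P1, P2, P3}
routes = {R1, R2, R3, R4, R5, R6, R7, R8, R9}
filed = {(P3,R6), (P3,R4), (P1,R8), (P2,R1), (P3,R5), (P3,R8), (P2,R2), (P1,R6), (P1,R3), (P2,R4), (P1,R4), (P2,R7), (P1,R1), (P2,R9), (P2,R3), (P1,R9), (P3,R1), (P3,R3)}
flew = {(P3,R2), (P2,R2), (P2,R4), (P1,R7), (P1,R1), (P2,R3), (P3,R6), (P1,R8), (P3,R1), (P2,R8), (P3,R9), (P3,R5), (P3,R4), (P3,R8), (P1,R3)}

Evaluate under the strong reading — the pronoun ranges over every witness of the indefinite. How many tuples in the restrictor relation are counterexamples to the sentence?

"it" takes "a route" as antecedent — a donkey pronoun bound across the clause boundary.
Strong reading: for every (p,r) with filed(p,r), flew(p,r).
Restrictor pairs: (P1,R1) ✓  (P1,R3) ✓  (P1,R4) ✗  (P1,R6) ✗  (P1,R8) ✓  (P1,R9) ✗  (P2,R1) ✗  (P2,R2) ✓  (P2,R3) ✓  (P2,R4) ✓  (P2,R7) ✗  (P2,R9) ✗  (P3,R1) ✓  (P3,R3) ✗  (P3,R4) ✓  (P3,R5) ✓  (P3,R6) ✓  (P3,R8) ✓
Counterexamples (restrictor pairs failing the scope): 7.

7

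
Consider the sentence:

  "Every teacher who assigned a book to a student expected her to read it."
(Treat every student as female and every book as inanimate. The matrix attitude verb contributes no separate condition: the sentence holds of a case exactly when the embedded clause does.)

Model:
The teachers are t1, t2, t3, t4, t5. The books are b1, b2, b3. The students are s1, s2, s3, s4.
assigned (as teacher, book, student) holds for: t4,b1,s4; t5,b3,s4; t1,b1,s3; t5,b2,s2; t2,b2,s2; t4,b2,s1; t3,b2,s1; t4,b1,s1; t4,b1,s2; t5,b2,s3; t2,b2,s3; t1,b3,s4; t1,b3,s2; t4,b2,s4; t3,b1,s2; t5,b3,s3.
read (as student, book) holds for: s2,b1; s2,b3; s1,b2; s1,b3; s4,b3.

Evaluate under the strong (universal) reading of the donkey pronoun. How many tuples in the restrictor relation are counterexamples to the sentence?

"her" takes "a student" as antecedent and "it" takes "a book"; both are donkey pronouns co-varying with the restrictor.
Strong reading: for every (t,b,s) with assigned(t,b,s), read(s,b).
Restrictor triples: (t1,b1,s3)→read(s3,b1) ✗  (t1,b3,s2)→read(s2,b3) ✓  (t1,b3,s4)→read(s4,b3) ✓  (t2,b2,s2)→read(s2,b2) ✗  (t2,b2,s3)→read(s3,b2) ✗  (t3,b1,s2)→read(s2,b1) ✓  (t3,b2,s1)→read(s1,b2) ✓  (t4,b1,s1)→read(s1,b1) ✗  (t4,b1,s2)→read(s2,b1) ✓  (t4,b1,s4)→read(s4,b1) ✗  (t4,b2,s1)→read(s1,b2) ✓  (t4,b2,s4)→read(s4,b2) ✗  (t5,b2,s2)→read(s2,b2) ✗  (t5,b2,s3)→read(s3,b2) ✗  (t5,b3,s3)→read(s3,b3) ✗  (t5,b3,s4)→read(s4,b3) ✓
Counterexamples (restrictor triples failing the scope): 9.

9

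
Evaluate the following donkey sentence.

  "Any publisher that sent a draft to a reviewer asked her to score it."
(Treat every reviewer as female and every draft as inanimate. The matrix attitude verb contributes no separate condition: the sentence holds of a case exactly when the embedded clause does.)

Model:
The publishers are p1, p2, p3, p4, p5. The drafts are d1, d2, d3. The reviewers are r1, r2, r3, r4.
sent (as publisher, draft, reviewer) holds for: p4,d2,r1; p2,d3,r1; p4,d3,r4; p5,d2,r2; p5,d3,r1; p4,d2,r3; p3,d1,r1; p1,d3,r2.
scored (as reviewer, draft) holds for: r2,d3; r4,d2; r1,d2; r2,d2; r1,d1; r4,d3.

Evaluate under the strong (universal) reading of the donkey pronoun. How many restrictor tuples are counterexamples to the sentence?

"her" takes "a reviewer" as antecedent and "it" takes "a draft"; both are donkey pronouns co-varying with the restrictor.
Strong reading: for every (p,d,r) with sent(p,d,r), scored(r,d).
Restrictor triples: (p1,d3,r2)→scored(r2,d3) ✓  (p2,d3,r1)→scored(r1,d3) ✗  (p3,d1,r1)→scored(r1,d1) ✓  (p4,d2,r1)→scored(r1,d2) ✓  (p4,d2,r3)→scored(r3,d2) ✗  (p4,d3,r4)→scored(r4,d3) ✓  (p5,d2,r2)→scored(r2,d2) ✓  (p5,d3,r1)→scored(r1,d3) ✗
Counterexamples (restrictor triples failing the scope): 3.

3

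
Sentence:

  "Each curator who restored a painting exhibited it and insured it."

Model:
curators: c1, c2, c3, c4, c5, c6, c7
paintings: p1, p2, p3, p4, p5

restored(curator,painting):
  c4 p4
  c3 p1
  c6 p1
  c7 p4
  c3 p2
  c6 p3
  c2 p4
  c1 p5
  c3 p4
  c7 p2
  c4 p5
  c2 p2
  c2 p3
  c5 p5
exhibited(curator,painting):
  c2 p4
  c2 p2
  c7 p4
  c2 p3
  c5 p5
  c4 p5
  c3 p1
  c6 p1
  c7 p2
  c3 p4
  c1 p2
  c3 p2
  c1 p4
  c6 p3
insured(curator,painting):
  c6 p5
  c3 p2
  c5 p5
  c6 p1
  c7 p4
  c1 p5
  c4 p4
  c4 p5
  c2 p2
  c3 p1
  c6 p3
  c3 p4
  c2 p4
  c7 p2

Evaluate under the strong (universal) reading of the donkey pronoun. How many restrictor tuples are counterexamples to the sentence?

3

"it" takes "a painting" as antecedent — a donkey pronoun bound across the clause boundary.
Strong reading: for every (c,p) with restored(c,p), exhibited(c,p) ∧ insured(c,p).
Restrictor pairs: (c1,p5) ✗  (c2,p2) ✓  (c2,p3) ✗  (c2,p4) ✓  (c3,p1) ✓  (c3,p2) ✓  (c3,p4) ✓  (c4,p4) ✗  (c4,p5) ✓  (c5,p5) ✓  (c6,p1) ✓  (c6,p3) ✓  (c7,p2) ✓  (c7,p4) ✓
Counterexamples (restrictor pairs failing the scope): 3.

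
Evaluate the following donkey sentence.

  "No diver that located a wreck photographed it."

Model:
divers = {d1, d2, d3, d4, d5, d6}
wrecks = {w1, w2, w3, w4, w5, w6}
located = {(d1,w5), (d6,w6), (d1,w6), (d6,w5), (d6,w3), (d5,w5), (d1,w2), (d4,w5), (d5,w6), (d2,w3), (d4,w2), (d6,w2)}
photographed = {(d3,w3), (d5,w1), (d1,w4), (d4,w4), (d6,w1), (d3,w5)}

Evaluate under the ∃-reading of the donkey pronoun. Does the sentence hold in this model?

True

"it" takes "a wreck" as antecedent — a donkey pronoun bound across the clause boundary.
Truth condition: for no (d,w) with located(d,w) does photographed(d,w) hold.
Restrictor pairs — does the scope hold? (d1,w2):fails  (d1,w5):fails  (d1,w6):fails  (d2,w3):fails  (d4,w2):fails  (d4,w5):fails  (d5,w5):fails  (d5,w6):fails  (d6,w2):fails  (d6,w3):fails  (d6,w5):fails  (d6,w6):fails
Scope holds for no restrictor pair, so the sentence is true.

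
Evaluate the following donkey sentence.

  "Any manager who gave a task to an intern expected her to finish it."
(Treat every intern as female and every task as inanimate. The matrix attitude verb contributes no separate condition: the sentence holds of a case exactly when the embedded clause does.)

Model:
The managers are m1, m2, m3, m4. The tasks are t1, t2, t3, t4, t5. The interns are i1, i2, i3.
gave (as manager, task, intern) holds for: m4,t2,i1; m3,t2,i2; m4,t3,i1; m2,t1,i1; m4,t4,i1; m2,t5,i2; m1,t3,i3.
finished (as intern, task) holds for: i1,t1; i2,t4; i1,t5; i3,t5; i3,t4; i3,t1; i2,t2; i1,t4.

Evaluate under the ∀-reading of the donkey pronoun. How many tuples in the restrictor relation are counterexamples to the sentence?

"her" takes "an intern" as antecedent and "it" takes "a task"; both are donkey pronouns co-varying with the restrictor.
Strong reading: for every (m,t,i) with gave(m,t,i), finished(i,t).
Restrictor triples: (m1,t3,i3)→finished(i3,t3) ✗  (m2,t1,i1)→finished(i1,t1) ✓  (m2,t5,i2)→finished(i2,t5) ✗  (m3,t2,i2)→finished(i2,t2) ✓  (m4,t2,i1)→finished(i1,t2) ✗  (m4,t3,i1)→finished(i1,t3) ✗  (m4,t4,i1)→finished(i1,t4) ✓
Counterexamples (restrictor triples failing the scope): 4.

4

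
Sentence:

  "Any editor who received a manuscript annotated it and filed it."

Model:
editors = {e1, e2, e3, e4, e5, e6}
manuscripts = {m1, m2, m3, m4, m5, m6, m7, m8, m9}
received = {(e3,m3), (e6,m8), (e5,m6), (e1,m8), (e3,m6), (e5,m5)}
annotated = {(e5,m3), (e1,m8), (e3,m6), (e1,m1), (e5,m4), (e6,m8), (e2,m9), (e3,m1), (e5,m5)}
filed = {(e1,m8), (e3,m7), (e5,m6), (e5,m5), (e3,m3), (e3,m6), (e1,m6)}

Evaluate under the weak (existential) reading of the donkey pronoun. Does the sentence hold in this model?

"it" takes "a manuscript" as antecedent — a donkey pronoun bound across the clause boundary.
Weak reading: every editor e with some received-manuscript has at least one received-manuscript m such that annotated(e,m) ∧ filed(e,m).
Per editor: e1:✓  e3:✓  e5:✓  e6:✗
e6 has no witness among its received-manuscripts.

False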